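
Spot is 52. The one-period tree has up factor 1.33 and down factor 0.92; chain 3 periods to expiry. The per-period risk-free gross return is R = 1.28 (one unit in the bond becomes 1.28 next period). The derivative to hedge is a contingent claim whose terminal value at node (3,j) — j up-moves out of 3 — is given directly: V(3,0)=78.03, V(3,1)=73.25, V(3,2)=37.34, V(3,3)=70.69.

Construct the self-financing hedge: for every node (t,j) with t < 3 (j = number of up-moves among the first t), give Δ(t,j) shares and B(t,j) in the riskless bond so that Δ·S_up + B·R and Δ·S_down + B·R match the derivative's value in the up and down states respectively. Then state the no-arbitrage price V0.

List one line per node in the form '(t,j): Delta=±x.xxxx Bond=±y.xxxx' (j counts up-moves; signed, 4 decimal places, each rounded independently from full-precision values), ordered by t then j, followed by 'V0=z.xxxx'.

The replicating-portfolio and risk-neutral prices coincide; use p* = (1.28−0.92)/(1.33−0.92) = 0.8780 for the latter.
At expiry t=3: V(3,0)=78.0300, V(3,1)=73.2500, V(3,2)=37.3400, V(3,3)=70.6900
(2,0): S=44.0128. Δ = (V_up−V_dn)/(S_up−S_dn) = (73.2500−78.0300)/(58.5370−40.4918) = -0.2649. V = [p*·73.2500 + (1−p*)·78.0300]/1.28 = 57.6820. B = V − Δ·S = 69.3405.
(2,1): S=63.6272. Δ = (V_up−V_dn)/(S_up−S_dn) = (37.3400−73.2500)/(84.6242−58.5370) = -1.3765. V = [p*·37.3400 + (1−p*)·73.2500]/1.28 = 32.5932. B = V − Δ·S = 120.1785.
(2,2): S=91.9828. Δ = (V_up−V_dn)/(S_up−S_dn) = (70.6900−37.3400)/(122.3371−84.6242) = 0.8843. V = [p*·70.6900 + (1−p*)·37.3400]/1.28 = 52.0492. B = V − Δ·S = -29.2923.
(1,0): S=47.8400. Δ = (V_up−V_dn)/(S_up−S_dn) = (32.5932−57.6820)/(63.6272−44.0128) = -1.2791. V = [p*·32.5932 + (1−p*)·57.6820]/1.28 = 27.8537. B = V − Δ·S = 89.0459.
(1,1): S=69.1600. Δ = (V_up−V_dn)/(S_up−S_dn) = (52.0492−32.5932)/(91.9828−63.6272) = 0.6861. V = [p*·52.0492 + (1−p*)·32.5932]/1.28 = 38.8098. B = V − Δ·S = -8.6439.
(0,0): S=52.0000. Δ = (V_up−V_dn)/(S_up−S_dn) = (38.8098−27.8537)/(69.1600−47.8400) = 0.5139. V = [p*·38.8098 + (1−p*)·27.8537]/1.28 = 29.2763. B = V − Δ·S = 2.5543.
Self-financing check: at every node Δ·S+B equals the discounted successor values.

(0,0): Delta=0.5139 Bond=2.5543
(1,0): Delta=-1.2791 Bond=89.0459
(1,1): Delta=0.6861 Bond=-8.6439
(2,0): Delta=-0.2649 Bond=69.3405
(2,1): Delta=-1.3765 Bond=120.1785
(2,2): Delta=0.8843 Bond=-29.2923
V0=29.2763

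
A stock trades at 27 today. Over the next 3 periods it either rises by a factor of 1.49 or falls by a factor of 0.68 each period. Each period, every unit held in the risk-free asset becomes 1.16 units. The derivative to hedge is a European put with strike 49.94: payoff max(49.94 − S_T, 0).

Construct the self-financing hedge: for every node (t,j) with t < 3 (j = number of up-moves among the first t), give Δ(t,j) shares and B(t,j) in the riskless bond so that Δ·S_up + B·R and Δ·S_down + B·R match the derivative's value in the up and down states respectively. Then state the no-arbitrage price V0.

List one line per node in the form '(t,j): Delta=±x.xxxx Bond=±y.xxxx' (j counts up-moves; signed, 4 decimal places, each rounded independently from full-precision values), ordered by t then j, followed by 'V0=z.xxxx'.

(0,0): Delta=-0.5301 Bond=24.5578
(1,0): Delta=-1.0000 Bond=37.1136
(1,1): Delta=-0.3827 Bond=22.5563
(2,0): Delta=-1.0000 Bond=43.0517
(2,1): Delta=-1.0000 Bond=43.0517
(2,2): Delta=-0.1890 Bond=14.5558
V0=10.2439

Risk-neutral probability p* = (R−d)/(u−d) = (1.16−0.68)/(1.49−0.68) = 0.5926.
Terminal payoffs: V(3,0)=41.4503, V(3,1)=31.3376, V(3,2)=9.1790, V(3,3)=0.0000
Node (2,0) S=12.4848: V=(p*·31.3376+(1−p*)·41.4503)/1.16=30.5669; Δ=(31.3376−41.4503)/(18.6024−8.4897)=-1.0000; B=V−Δ·S=43.0517
Node (2,1) S=27.3564: V=(p*·9.1790+(1−p*)·31.3376)/1.16=15.6953; Δ=(9.1790−31.3376)/(40.7610−18.6024)=-1.0000; B=V−Δ·S=43.0517
Node (2,2) S=59.9427: V=(p*·0.0000+(1−p*)·9.1790)/1.16=3.2238; Δ=(0.0000−9.1790)/(89.3146−40.7610)=-0.1890; B=V−Δ·S=14.5558
Node (1,0) S=18.3600: V=(p*·15.6953+(1−p*)·30.5669)/1.16=18.7536; Δ=(15.6953−30.5669)/(27.3564−12.4848)=-1.0000; B=V−Δ·S=37.1136
Node (1,1) S=40.2300: V=(p*·3.2238+(1−p*)·15.6953)/1.16=7.1593; Δ=(3.2238−15.6953)/(59.9427−27.3564)=-0.3827; B=V−Δ·S=22.5563
Node (0,0) S=27.0000: V=(p*·7.1593+(1−p*)·18.7536)/1.16=10.2439; Δ=(7.1593−18.7536)/(40.2300−18.3600)=-0.5301; B=V−Δ·S=24.5578
Each (Δ,B) replicates both successor values, so the strategy is self-financing and V0 is arbitrage-free.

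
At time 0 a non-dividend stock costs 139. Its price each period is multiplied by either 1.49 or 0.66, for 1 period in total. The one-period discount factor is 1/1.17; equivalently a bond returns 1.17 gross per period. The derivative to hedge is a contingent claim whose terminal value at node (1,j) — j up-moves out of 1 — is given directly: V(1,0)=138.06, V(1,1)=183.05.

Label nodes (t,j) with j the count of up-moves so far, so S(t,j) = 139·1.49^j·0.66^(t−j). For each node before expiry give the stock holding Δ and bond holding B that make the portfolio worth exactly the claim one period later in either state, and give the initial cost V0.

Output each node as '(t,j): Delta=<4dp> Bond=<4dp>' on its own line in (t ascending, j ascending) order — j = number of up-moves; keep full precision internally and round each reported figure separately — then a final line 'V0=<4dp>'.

The replicating-portfolio and risk-neutral prices coincide; use p* = (1.17−0.66)/(1.49−0.66) = 0.6145 for the latter.
Payoff layer (t=1): V(1,0)=138.0600, V(1,1)=183.0500
Node (0,0) S=139.0000: V=(p*·183.0500+(1−p*)·138.0600)/1.17=141.6277; Δ=(183.0500−138.0600)/(207.1100−91.7400)=0.3900; B=V−Δ·S=87.4229
Each (Δ,B) replicates both successor values, so the strategy is self-financing and V0 is arbitrage-free.

(0,0): Delta=0.3900 Bond=87.4229
V0=141.6277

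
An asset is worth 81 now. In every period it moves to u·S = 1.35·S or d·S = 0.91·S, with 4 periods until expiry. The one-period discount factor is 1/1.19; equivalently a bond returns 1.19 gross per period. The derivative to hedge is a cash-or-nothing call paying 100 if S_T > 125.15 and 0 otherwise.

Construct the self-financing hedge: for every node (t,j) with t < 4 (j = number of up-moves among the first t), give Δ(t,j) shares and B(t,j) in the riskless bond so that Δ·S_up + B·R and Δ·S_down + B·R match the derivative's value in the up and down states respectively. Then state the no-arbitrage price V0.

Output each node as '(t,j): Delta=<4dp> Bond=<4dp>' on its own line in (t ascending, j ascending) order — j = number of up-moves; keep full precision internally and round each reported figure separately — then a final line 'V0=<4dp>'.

(0,0): Delta=0.7356 Bond=-32.7110
(1,0): Delta=0.8817 Bond=-49.7002
(1,1): Delta=0.6793 Bond=-32.7694
(2,0): Delta=0.0000 Bond=0.0000
(2,1): Delta=1.2214 Bond=-92.9395
(2,2): Delta=0.4705 Bond=-8.1705
(3,0): Delta=0.0000 Bond=0.0000
(3,1): Delta=0.0000 Bond=0.0000
(3,2): Delta=1.6918 Bond=-173.7968
(3,3): Delta=0.0000 Bond=84.0336
V0=26.8697

Under the risk-neutral measure, an up-move has probability p* = (R−d)/(u−d) = 0.6364 and values discount at R = 1.19.
Terminal values V(4,·): V(4,0)=0.0000, V(4,1)=0.0000, V(4,2)=0.0000, V(4,3)=100.0000, V(4,4)=100.0000
(3,0): S=61.0393. Δ = (V_up−V_dn)/(S_up−S_dn) = (0.0000−0.0000)/(82.4030−55.5457) = 0.0000. V = [p*·0.0000 + (1−p*)·0.0000]/1.19 = 0.0000. B = V − Δ·S = 0.0000.
(3,1): S=90.5527. Δ = (V_up−V_dn)/(S_up−S_dn) = (0.0000−0.0000)/(122.2462−82.4030) = 0.0000. V = [p*·0.0000 + (1−p*)·0.0000]/1.19 = 0.0000. B = V − Δ·S = 0.0000.
(3,2): S=134.3365. Δ = (V_up−V_dn)/(S_up−S_dn) = (100.0000−0.0000)/(181.3542−122.2462) = 1.6918. V = [p*·100.0000 + (1−p*)·0.0000]/1.19 = 53.4759. B = V − Δ·S = -173.7968.
(3,3): S=199.2904. Δ = (V_up−V_dn)/(S_up−S_dn) = (100.0000−100.0000)/(269.0420−181.3542) = 0.0000. V = [p*·100.0000 + (1−p*)·100.0000]/1.19 = 84.0336. B = V − Δ·S = 84.0336.
(2,0): S=67.0761. Δ = (V_up−V_dn)/(S_up−S_dn) = (0.0000−0.0000)/(90.5527−61.0393) = 0.0000. V = [p*·0.0000 + (1−p*)·0.0000]/1.19 = 0.0000. B = V − Δ·S = 0.0000.
(2,1): S=99.5085. Δ = (V_up−V_dn)/(S_up−S_dn) = (53.4759−0.0000)/(134.3365−90.5527) = 1.2214. V = [p*·53.4759 + (1−p*)·0.0000]/1.19 = 28.5968. B = V − Δ·S = -92.9395.
(2,2): S=147.6225. Δ = (V_up−V_dn)/(S_up−S_dn) = (84.0336−53.4759)/(199.2904−134.3365) = 0.4705. V = [p*·84.0336 + (1−p*)·53.4759]/1.19 = 61.2788. B = V − Δ·S = -8.1705.
(1,0): S=73.7100. Δ = (V_up−V_dn)/(S_up−S_dn) = (28.5968−0.0000)/(99.5085−67.0761) = 0.8817. V = [p*·28.5968 + (1−p*)·0.0000]/1.19 = 15.2924. B = V − Δ·S = -49.7002.
(1,1): S=109.3500. Δ = (V_up−V_dn)/(S_up−S_dn) = (61.2788−28.5968)/(147.6225−99.5085) = 0.6793. V = [p*·61.2788 + (1−p*)·28.5968]/1.19 = 41.5079. B = V − Δ·S = -32.7694.
(0,0): S=81.0000. Δ = (V_up−V_dn)/(S_up−S_dn) = (41.5079−15.2924)/(109.3500−73.7100) = 0.7356. V = [p*·41.5079 + (1−p*)·15.2924]/1.19 = 26.8697. B = V − Δ·S = -32.7110.
Each (Δ,B) replicates both successor values, so the strategy is self-financing and V0 is arbitrage-free.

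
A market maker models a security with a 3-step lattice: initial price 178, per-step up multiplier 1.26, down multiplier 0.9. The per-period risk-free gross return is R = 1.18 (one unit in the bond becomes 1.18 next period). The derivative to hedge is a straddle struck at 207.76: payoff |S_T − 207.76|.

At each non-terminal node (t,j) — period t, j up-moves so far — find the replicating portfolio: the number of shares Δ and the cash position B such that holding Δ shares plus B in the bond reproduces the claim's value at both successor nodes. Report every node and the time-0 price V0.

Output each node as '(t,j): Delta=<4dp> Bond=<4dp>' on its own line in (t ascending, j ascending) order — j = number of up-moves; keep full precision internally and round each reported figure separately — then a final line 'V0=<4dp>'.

(0,0): Delta=0.7404 Bond=-75.5319
(1,0): Delta=0.0646 Bond=19.1330
(1,1): Delta=0.8783 Bond=-120.0593
(2,0): Delta=-1.0000 Bond=176.0678
(2,1): Delta=0.2818 Bond=-21.2776
(2,2): Delta=1.0000 Bond=-176.0678
V0=56.2526

The replicating-portfolio and risk-neutral prices coincide; use p* = (1.18−0.9)/(1.26−0.9) = 0.7778 for the latter.
At expiry t=3: V(3,0)=77.9980, V(3,1)=26.0932, V(3,2)=46.5735, V(3,3)=148.3069
Node (2,0) S=144.1800: V=(p*·26.0932+(1−p*)·77.9980)/1.18=31.8878; Δ=(26.0932−77.9980)/(181.6668−129.7620)=-1.0000; B=V−Δ·S=176.0678
Node (2,1) S=201.8520: V=(p*·46.5735+(1−p*)·26.0932)/1.18=35.6122; Δ=(46.5735−26.0932)/(254.3335−181.6668)=0.2818; B=V−Δ·S=-21.2776
Node (2,2) S=282.5928: V=(p*·148.3069+(1−p*)·46.5735)/1.18=106.5250; Δ=(148.3069−46.5735)/(356.0669−254.3335)=1.0000; B=V−Δ·S=-176.0678
Node (1,0) S=160.2000: V=(p*·35.6122+(1−p*)·31.8878)/1.18=29.4784; Δ=(35.6122−31.8878)/(201.8520−144.1800)=0.0646; B=V−Δ·S=19.1330
Node (1,1) S=224.2800: V=(p*·106.5250+(1−p*)·35.6122)/1.18=76.9208; Δ=(106.5250−35.6122)/(282.5928−201.8520)=0.8783; B=V−Δ·S=-120.0593
Node (0,0) S=178.0000: V=(p*·76.9208+(1−p*)·29.4784)/1.18=56.2526; Δ=(76.9208−29.4784)/(224.2800−160.2000)=0.7404; B=V−Δ·S=-75.5319
Check: Δ(0,0)·S0 + B(0,0) = 56.2526 = V0.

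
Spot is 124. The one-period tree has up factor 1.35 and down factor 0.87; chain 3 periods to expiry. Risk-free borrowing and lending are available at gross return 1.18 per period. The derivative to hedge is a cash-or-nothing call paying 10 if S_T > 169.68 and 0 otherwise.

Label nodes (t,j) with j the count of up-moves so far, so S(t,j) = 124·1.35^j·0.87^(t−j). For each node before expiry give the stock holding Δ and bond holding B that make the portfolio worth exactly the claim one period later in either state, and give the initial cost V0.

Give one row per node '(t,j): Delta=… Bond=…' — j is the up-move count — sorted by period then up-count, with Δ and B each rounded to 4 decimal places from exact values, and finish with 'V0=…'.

Under the risk-neutral measure, an up-move has probability p* = (R−d)/(u−d) = 0.6458 and values discount at R = 1.18.
Payoff layer (t=3): V(3,0)=0.0000, V(3,1)=0.0000, V(3,2)=10.0000, V(3,3)=10.0000
  t=2,j=0: stock 93.8556 → up 126.7051 (V=0.0000), down 81.6544 (V=0.0000). Price 0.0000; hedge Δ=0.0000, bond B=0.0000.
  t=2,j=1: stock 145.6380 → up 196.6113 (V=10.0000), down 126.7051 (V=0.0000). Price 5.4732; hedge Δ=0.1430, bond B=-15.3602.
  t=2,j=2: stock 225.9900 → up 305.0865 (V=10.0000), down 196.6113 (V=10.0000). Price 8.4746; hedge Δ=0.0000, bond B=8.4746.
  t=1,j=0: stock 107.8800 → up 145.6380 (V=5.4732), down 93.8556 (V=0.0000). Price 2.9956; hedge Δ=0.1057, bond B=-8.4069.
  t=1,j=1: stock 167.4000 → up 225.9900 (V=8.4746), down 145.6380 (V=5.4732). Price 6.2810; hedge Δ=0.0374, bond B=0.0281.
  t=0,j=0: stock 124.0000 → up 167.4000 (V=6.2810), down 107.8800 (V=2.9956). Price 4.3368; hedge Δ=0.0552, bond B=-2.5079.
Each (Δ,B) replicates both successor values, so the strategy is self-financing and V0 is arbitrage-free.

(0,0): Delta=0.0552 Bond=-2.5079
(1,0): Delta=0.1057 Bond=-8.4069
(1,1): Delta=0.0374 Bond=0.0281
(2,0): Delta=0.0000 Bond=0.0000
(2,1): Delta=0.1430 Bond=-15.3602
(2,2): Delta=0.0000 Bond=8.4746
V0=4.3368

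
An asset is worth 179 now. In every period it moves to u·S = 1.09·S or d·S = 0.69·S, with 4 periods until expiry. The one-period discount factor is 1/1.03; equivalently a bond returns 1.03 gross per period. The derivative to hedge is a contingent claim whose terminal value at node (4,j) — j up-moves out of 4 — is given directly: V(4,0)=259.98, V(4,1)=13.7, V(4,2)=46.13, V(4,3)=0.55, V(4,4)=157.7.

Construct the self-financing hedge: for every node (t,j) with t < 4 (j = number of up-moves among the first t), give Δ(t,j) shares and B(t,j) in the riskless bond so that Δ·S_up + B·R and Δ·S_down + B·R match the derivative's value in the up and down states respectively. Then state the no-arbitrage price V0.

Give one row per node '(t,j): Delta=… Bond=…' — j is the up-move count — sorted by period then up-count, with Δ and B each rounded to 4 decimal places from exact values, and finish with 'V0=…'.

The replicating-portfolio and risk-neutral prices coincide; use p* = (1.03−0.69)/(1.09−0.69) = 0.8500 for the latter.
Terminal payoffs: V(4,0)=259.9800, V(4,1)=13.7000, V(4,2)=46.1300, V(4,3)=0.5500, V(4,4)=157.7000
Node (3,0) S=58.8031: V=(p*·13.7000+(1−p*)·259.9800)/1.03=49.1670; Δ=(13.7000−259.9800)/(64.0954−40.5741)=-10.4705; B=V−Δ·S=664.8670
Node (3,1) S=92.8919: V=(p*·46.1300+(1−p*)·13.7000)/1.03=40.0636; Δ=(46.1300−13.7000)/(101.2521−64.0954)=0.8728; B=V−Δ·S=-41.0114
Node (3,2) S=146.7422: V=(p*·0.5500+(1−p*)·46.1300)/1.03=7.1718; Δ=(0.5500−46.1300)/(159.9490−101.2521)=-0.7765; B=V−Δ·S=121.1218
Node (3,3) S=231.8102: V=(p*·157.7000+(1−p*)·0.5500)/1.03=130.2209; Δ=(157.7000−0.5500)/(252.6731−159.9490)=1.6948; B=V−Δ·S=-262.6541
Node (2,0) S=85.2219: V=(p*·40.0636+(1−p*)·49.1670)/1.03=40.2224; Δ=(40.0636−49.1670)/(92.8919−58.8031)=-0.2670; B=V−Δ·S=62.9809
Node (2,1) S=134.6259: V=(p*·7.1718+(1−p*)·40.0636)/1.03=11.7530; Δ=(7.1718−40.0636)/(146.7422−92.8919)=-0.6108; B=V−Δ·S=93.9824
Node (2,2) S=212.6699: V=(p*·130.2209+(1−p*)·7.1718)/1.03=108.5083; Δ=(130.2209−7.1718)/(231.8102−146.7422)=1.4465; B=V−Δ·S=-199.1143
Node (1,0) S=123.5100: V=(p*·11.7530+(1−p*)·40.2224)/1.03=15.5567; Δ=(11.7530−40.2224)/(134.6259−85.2219)=-0.5763; B=V−Δ·S=86.7303
Node (1,1) S=195.1100: V=(p*·108.5083+(1−p*)·11.7530)/1.03=91.2573; Δ=(108.5083−11.7530)/(212.6699−134.6259)=1.2398; B=V−Δ·S=-150.6309
Node (0,0) S=179.0000: V=(p*·91.2573+(1−p*)·15.5567)/1.03=77.5749; Δ=(91.2573−15.5567)/(195.1100−123.5100)=1.0573; B=V−Δ·S=-111.6764
Self-financing check: at every node Δ·S+B equals the discounted successor values.

(0,0): Delta=1.0573 Bond=-111.6764
(1,0): Delta=-0.5763 Bond=86.7303
(1,1): Delta=1.2398 Bond=-150.6309
(2,0): Delta=-0.2670 Bond=62.9809
(2,1): Delta=-0.6108 Bond=93.9824
(2,2): Delta=1.4465 Bond=-199.1143
(3,0): Delta=-10.4705 Bond=664.8670
(3,1): Delta=0.8728 Bond=-41.0114
(3,2): Delta=-0.7765 Bond=121.1218
(3,3): Delta=1.6948 Bond=-262.6541
V0=77.5749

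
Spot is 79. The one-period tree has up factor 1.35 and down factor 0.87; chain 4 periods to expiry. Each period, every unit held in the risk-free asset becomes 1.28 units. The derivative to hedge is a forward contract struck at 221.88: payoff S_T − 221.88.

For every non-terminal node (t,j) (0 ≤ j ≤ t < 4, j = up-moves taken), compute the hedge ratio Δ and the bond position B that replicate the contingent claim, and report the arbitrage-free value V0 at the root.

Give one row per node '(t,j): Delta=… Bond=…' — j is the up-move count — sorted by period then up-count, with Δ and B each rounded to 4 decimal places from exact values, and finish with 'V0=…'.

Risk-neutral probability p* = (R−d)/(u−d) = (1.28−0.87)/(1.35−0.87) = 0.8542.
At expiry t=4: V(4,0)=-176.6211, V(4,1)=-151.6507, V(4,2)=-112.9034, V(4,3)=-52.7784, V(4,4)=40.5190
  t=3,j=0: stock 52.0217 → up 70.2293 (V=-151.6507), down 45.2589 (V=-176.6211). Price -121.3220; hedge Δ=1.0000, bond B=-173.3437.
  t=3,j=1: stock 80.7234 → up 108.9766 (V=-112.9034), down 70.2293 (V=-151.6507). Price -92.6204; hedge Δ=1.0000, bond B=-173.3438.
  t=3,j=2: stock 125.2604 → up 169.1016 (V=-52.7784), down 108.9766 (V=-112.9034). Price -48.0833; hedge Δ=1.0000, bond B=-173.3437.
  t=3,j=3: stock 194.3696 → up 262.3990 (V=40.5190), down 169.1016 (V=-52.7784). Price 21.0259; hedge Δ=1.0000, bond B=-173.3437.
  t=2,j=0: stock 59.7951 → up 80.7234 (V=-92.6204), down 52.0217 (V=-121.3220). Price -75.6297; hedge Δ=1.0000, bond B=-135.4248.
  t=2,j=1: stock 92.7855 → up 125.2604 (V=-48.0833), down 80.7234 (V=-92.6204). Price -42.6393; hedge Δ=1.0000, bond B=-135.4248.
  t=2,j=2: stock 143.9775 → up 194.3696 (V=21.0259), down 125.2604 (V=-48.0833). Price 8.5527; hedge Δ=1.0000, bond B=-135.4248.
  t=1,j=0: stock 68.7300 → up 92.7855 (V=-42.6393), down 59.7951 (V=-75.6297). Price -37.0706; hedge Δ=1.0000, bond B=-105.8006.
  t=1,j=1: stock 106.6500 → up 143.9775 (V=8.5527), down 92.7855 (V=-42.6393). Price 0.8494; hedge Δ=1.0000, bond B=-105.8006.
  t=0,j=0: stock 79.0000 → up 106.6500 (V=0.8494), down 68.7300 (V=-37.0706). Price -3.6567; hedge Δ=1.0000, bond B=-82.6567.
The time-0 hedge costs -3.6567, which is the no-arbitrage price.

(0,0): Delta=1.0000 Bond=-82.6567
(1,0): Delta=1.0000 Bond=-105.8006
(1,1): Delta=1.0000 Bond=-105.8006
(2,0): Delta=1.0000 Bond=-135.4248
(2,1): Delta=1.0000 Bond=-135.4248
(2,2): Delta=1.0000 Bond=-135.4248
(3,0): Delta=1.0000 Bond=-173.3437
(3,1): Delta=1.0000 Bond=-173.3438
(3,2): Delta=1.0000 Bond=-173.3438
(3,3): Delta=1.0000 Bond=-173.3437
V0=-3.6567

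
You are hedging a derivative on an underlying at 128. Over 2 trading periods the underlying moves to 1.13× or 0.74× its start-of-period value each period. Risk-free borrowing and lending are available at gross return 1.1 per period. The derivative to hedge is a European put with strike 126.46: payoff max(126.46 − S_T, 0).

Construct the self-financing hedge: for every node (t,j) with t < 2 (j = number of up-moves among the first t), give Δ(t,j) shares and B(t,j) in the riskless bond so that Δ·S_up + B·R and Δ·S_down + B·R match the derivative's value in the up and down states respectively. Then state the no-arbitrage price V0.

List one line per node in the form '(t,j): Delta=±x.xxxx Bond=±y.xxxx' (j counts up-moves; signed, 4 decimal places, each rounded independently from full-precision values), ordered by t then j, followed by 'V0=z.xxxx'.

Risk-neutral probability p* = (R−d)/(u−d) = (1.1−0.74)/(1.13−0.74) = 0.9231.
At expiry t=2: V(2,0)=56.3672, V(2,1)=19.4264, V(2,2)=0.0000
  t=1,j=0: stock 94.7200 → up 107.0336 (V=19.4264), down 70.0928 (V=56.3672). Price 20.2436; hedge Δ=-1.0000, bond B=114.9636.
  t=1,j=1: stock 144.6400 → up 163.4432 (V=0.0000), down 107.0336 (V=19.4264). Price 1.3585; hedge Δ=-0.3444, bond B=51.1698.
  t=0,j=0: stock 128.0000 → up 144.6400 (V=1.3585), down 94.7200 (V=20.2436). Price 2.5556; hedge Δ=-0.3783, bond B=50.9791.
Root portfolio cost Δ·128+B reproduces V0=2.5556.

(0,0): Delta=-0.3783 Bond=50.9791
(1,0): Delta=-1.0000 Bond=114.9636
(1,1): Delta=-0.3444 Bond=51.1698
V0=2.5556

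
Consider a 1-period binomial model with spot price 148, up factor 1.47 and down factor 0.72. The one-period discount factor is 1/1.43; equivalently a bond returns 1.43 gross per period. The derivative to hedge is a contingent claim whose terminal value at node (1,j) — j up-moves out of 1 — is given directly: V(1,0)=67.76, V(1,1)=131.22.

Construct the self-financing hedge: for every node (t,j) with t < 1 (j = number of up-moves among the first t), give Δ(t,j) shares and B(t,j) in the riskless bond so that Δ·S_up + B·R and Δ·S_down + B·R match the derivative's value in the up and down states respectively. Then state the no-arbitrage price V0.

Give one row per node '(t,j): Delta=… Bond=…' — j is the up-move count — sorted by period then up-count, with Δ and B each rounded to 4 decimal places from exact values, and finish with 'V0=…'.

(0,0): Delta=0.5717 Bond=4.7821
V0=89.3954

Since d<R<u, set p* = (R−d)/(u−d) = 0.9467; price each node as the discounted p*-expectation of its children.
Terminal payoffs: V(1,0)=67.7600, V(1,1)=131.2200
(0,0): S=148.0000. Δ = (V_up−V_dn)/(S_up−S_dn) = (131.2200−67.7600)/(217.5600−106.5600) = 0.5717. V = [p*·131.2200 + (1−p*)·67.7600]/1.43 = 89.3954. B = V − Δ·S = 4.7821.
Check: Δ(0,0)·S0 + B(0,0) = 89.3954 = V0.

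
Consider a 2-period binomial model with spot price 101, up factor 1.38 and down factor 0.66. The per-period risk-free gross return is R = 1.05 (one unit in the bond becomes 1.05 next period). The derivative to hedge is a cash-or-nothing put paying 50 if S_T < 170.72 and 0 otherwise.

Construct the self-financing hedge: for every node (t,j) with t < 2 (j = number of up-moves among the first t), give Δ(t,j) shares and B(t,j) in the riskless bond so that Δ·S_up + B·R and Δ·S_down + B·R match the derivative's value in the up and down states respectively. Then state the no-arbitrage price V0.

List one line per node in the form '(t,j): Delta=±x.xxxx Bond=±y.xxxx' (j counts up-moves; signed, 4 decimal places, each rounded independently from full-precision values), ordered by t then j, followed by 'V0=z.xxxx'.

Since d<R<u, set p* = (R−d)/(u−d) = 0.5417; price each node as the discounted p*-expectation of its children.
At expiry t=2: V(2,0)=50.0000, V(2,1)=50.0000, V(2,2)=0.0000
Node (1,0) S=66.6600: V=(p*·50.0000+(1−p*)·50.0000)/1.05=47.6190; Δ=(50.0000−50.0000)/(91.9908−43.9956)=0.0000; B=V−Δ·S=47.6190
Node (1,1) S=139.3800: V=(p*·0.0000+(1−p*)·50.0000)/1.05=21.8254; Δ=(0.0000−50.0000)/(192.3444−91.9908)=-0.4982; B=V−Δ·S=91.2698
Node (0,0) S=101.0000: V=(p*·21.8254+(1−p*)·47.6190)/1.05=32.0452; Δ=(21.8254−47.6190)/(139.3800−66.6600)=-0.3547; B=V−Δ·S=67.8697
Each (Δ,B) replicates both successor values, so the strategy is self-financing and V0 is arbitrage-free.

(0,0): Delta=-0.3547 Bond=67.8697
(1,0): Delta=0.0000 Bond=47.6190
(1,1): Delta=-0.4982 Bond=91.2698
V0=32.0452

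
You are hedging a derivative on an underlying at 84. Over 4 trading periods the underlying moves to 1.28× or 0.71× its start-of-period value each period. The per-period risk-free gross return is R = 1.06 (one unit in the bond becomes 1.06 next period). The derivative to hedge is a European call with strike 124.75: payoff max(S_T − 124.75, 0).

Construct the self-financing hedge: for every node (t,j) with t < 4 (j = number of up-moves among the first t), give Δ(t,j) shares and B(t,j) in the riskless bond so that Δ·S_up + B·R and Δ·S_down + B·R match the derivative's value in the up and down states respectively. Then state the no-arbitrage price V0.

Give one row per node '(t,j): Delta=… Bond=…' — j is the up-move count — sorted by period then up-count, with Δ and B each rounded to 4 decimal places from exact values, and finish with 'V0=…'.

Since d<R<u, set p* = (R−d)/(u−d) = 0.6140; price each node as the discounted p*-expectation of its children.
At expiry t=4: V(4,0)=0.0000, V(4,1)=0.0000, V(4,2)=0.0000, V(4,3)=0.3241, V(4,4)=100.7358
  t=3,j=0: stock 30.0645 → up 38.4826 (V=0.0000), down 21.3458 (V=0.0000). Price 0.0000; hedge Δ=0.0000, bond B=0.0000.
  t=3,j=1: stock 54.2008 → up 69.3771 (V=0.0000), down 38.4826 (V=0.0000). Price 0.0000; hedge Δ=0.0000, bond B=0.0000.
  t=3,j=2: stock 97.7142 → up 125.0741 (V=0.3241), down 69.3771 (V=0.0000). Price 0.1878; hedge Δ=0.0058, bond B=-0.3809.
  t=3,j=3: stock 176.1608 → up 225.4858 (V=100.7358), down 125.0741 (V=0.3241). Price 58.4721; hedge Δ=1.0000, bond B=-117.6887.
  t=2,j=0: stock 42.3444 → up 54.2008 (V=0.0000), down 30.0645 (V=0.0000). Price 0.0000; hedge Δ=0.0000, bond B=0.0000.
  t=2,j=1: stock 76.3392 → up 97.7142 (V=0.1878), down 54.2008 (V=0.0000). Price 0.1088; hedge Δ=0.0043, bond B=-0.2207.
  t=2,j=2: stock 137.6256 → up 176.1608 (V=58.4721), down 97.7142 (V=0.1878). Price 33.9400; hedge Δ=0.7430, bond B=-68.3132.
  t=1,j=0: stock 59.6400 → up 76.3392 (V=0.1088), down 42.3444 (V=0.0000). Price 0.0630; hedge Δ=0.0032, bond B=-0.1278.
  t=1,j=1: stock 107.5200 → up 137.6256 (V=33.9400), down 76.3392 (V=0.1088). Price 19.7003; hedge Δ=0.5520, bond B=-39.6527.
  t=0,j=0: stock 84.0000 → up 107.5200 (V=19.7003), down 59.6400 (V=0.0630). Price 11.4349; hedge Δ=0.4101, bond B=-23.0165.
The time-0 hedge costs 11.4349, which is the no-arbitrage price.

(0,0): Delta=0.4101 Bond=-23.0165
(1,0): Delta=0.0032 Bond=-0.1278
(1,1): Delta=0.5520 Bond=-39.6527
(2,0): Delta=0.0000 Bond=0.0000
(2,1): Delta=0.0043 Bond=-0.2207
(2,2): Delta=0.7430 Bond=-68.3132
(3,0): Delta=0.0000 Bond=0.0000
(3,1): Delta=0.0000 Bond=0.0000
(3,2): Delta=0.0058 Bond=-0.3809
(3,3): Delta=1.0000 Bond=-117.6887
V0=11.4349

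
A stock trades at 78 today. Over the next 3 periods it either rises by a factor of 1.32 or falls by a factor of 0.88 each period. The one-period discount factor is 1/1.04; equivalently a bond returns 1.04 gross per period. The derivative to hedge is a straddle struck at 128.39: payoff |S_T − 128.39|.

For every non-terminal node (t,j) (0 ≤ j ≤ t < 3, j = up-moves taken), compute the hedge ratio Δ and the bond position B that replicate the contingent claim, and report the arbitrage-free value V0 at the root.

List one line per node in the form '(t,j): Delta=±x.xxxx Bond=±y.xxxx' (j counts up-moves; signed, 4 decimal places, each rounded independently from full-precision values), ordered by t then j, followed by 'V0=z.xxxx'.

(0,0): Delta=-0.6366 Bond=90.1539
(1,0): Delta=-1.0000 Bond=118.7038
(1,1): Delta=-0.2126 Bond=50.1084
(2,0): Delta=-1.0000 Bond=123.4519
(2,1): Delta=-1.0000 Bond=123.4519
(2,2): Delta=0.7060 Bond=-72.7308
V0=40.4990

Under the risk-neutral measure, an up-move has probability p* = (R−d)/(u−d) = 0.3636 and values discount at R = 1.04.
Terminal payoffs: V(3,0)=75.2352, V(3,1)=48.6578, V(3,2)=8.7917, V(3,3)=51.0075
Node (2,0) S=60.4032: V=(p*·48.6578+(1−p*)·75.2352)/1.04=63.0487; Δ=(48.6578−75.2352)/(79.7322−53.1548)=-1.0000; B=V−Δ·S=123.4519
Node (2,1) S=90.6048: V=(p*·8.7917+(1−p*)·48.6578)/1.04=32.8471; Δ=(8.7917−48.6578)/(119.5983−79.7322)=-1.0000; B=V−Δ·S=123.4519
Node (2,2) S=135.9072: V=(p*·51.0075+(1−p*)·8.7917)/1.04=23.2143; Δ=(51.0075−8.7917)/(179.3975−119.5983)=0.7060; B=V−Δ·S=-72.7308
Node (1,0) S=68.6400: V=(p*·32.8471+(1−p*)·63.0487)/1.04=50.0638; Δ=(32.8471−63.0487)/(90.6048−60.4032)=-1.0000; B=V−Δ·S=118.7038
Node (1,1) S=102.9600: V=(p*·23.2143+(1−p*)·32.8471)/1.04=28.2157; Δ=(23.2143−32.8471)/(135.9072−90.6048)=-0.2126; B=V−Δ·S=50.1084
Node (0,0) S=78.0000: V=(p*·28.2157+(1−p*)·50.0638)/1.04=40.4990; Δ=(28.2157−50.0638)/(102.9600−68.6400)=-0.6366; B=V−Δ·S=90.1539
Root portfolio cost Δ·78+B reproduces V0=40.4990.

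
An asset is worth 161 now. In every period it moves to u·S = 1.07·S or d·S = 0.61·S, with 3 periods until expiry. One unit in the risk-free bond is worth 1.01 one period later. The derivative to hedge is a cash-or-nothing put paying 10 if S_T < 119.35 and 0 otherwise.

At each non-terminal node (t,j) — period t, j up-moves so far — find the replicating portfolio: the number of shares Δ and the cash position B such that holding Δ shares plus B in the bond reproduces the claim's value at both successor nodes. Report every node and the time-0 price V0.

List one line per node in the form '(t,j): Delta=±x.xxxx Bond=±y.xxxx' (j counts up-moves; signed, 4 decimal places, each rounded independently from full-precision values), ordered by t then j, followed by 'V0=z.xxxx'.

(0,0): Delta=-0.1001 Bond=19.4381
(1,0): Delta=0.0000 Bond=9.8030
(1,1): Delta=-0.1086 Bond=21.1069
(2,0): Delta=0.0000 Bond=9.9010
(2,1): Delta=0.0000 Bond=9.9010
(2,2): Delta=-0.1179 Bond=23.0306
V0=3.3241

No-arbitrage ⇒ martingale measure with p* = (R−d)/(u−d) = 0.8696.
Terminal values V(3,·): V(3,0)=10.0000, V(3,1)=10.0000, V(3,2)=10.0000, V(3,3)=0.0000
Node (2,0) S=59.9081: V=(p*·10.0000+(1−p*)·10.0000)/1.01=9.9010; Δ=(10.0000−10.0000)/(64.1017−36.5439)=0.0000; B=V−Δ·S=9.9010
Node (2,1) S=105.0847: V=(p*·10.0000+(1−p*)·10.0000)/1.01=9.9010; Δ=(10.0000−10.0000)/(112.4406−64.1017)=0.0000; B=V−Δ·S=9.9010
Node (2,2) S=184.3289: V=(p*·0.0000+(1−p*)·10.0000)/1.01=1.2914; Δ=(0.0000−10.0000)/(197.2319−112.4406)=-0.1179; B=V−Δ·S=23.0306
Node (1,0) S=98.2100: V=(p*·9.9010+(1−p*)·9.9010)/1.01=9.8030; Δ=(9.9010−9.9010)/(105.0847−59.9081)=0.0000; B=V−Δ·S=9.8030
Node (1,1) S=172.2700: V=(p*·1.2914+(1−p*)·9.9010)/1.01=2.3905; Δ=(1.2914−9.9010)/(184.3289−105.0847)=-0.1086; B=V−Δ·S=21.1069
Node (0,0) S=161.0000: V=(p*·2.3905+(1−p*)·9.8030)/1.01=3.3241; Δ=(2.3905−9.8030)/(172.2700−98.2100)=-0.1001; B=V−Δ·S=19.4381
Each (Δ,B) replicates both successor values, so the strategy is self-financing and V0 is arbitrage-free.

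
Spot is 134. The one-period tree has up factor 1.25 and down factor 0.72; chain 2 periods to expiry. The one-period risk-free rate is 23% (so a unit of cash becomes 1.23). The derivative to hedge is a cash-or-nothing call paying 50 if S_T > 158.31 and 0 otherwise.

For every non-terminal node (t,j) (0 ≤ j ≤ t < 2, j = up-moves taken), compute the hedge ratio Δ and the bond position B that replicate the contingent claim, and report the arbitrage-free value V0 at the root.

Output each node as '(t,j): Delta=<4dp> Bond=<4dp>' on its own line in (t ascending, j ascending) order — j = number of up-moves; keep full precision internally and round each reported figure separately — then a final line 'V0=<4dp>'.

(0,0): Delta=0.5508 Bond=-43.2027
(1,0): Delta=0.0000 Bond=0.0000
(1,1): Delta=0.5632 Bond=-55.2232
V0=30.6019

Risk-neutral probability p* = (R−d)/(u−d) = (1.23−0.72)/(1.25−0.72) = 0.9623.
Terminal values V(2,·): V(2,0)=0.0000, V(2,1)=0.0000, V(2,2)=50.0000
  t=1,j=0: stock 96.4800 → up 120.6000 (V=0.0000), down 69.4656 (V=0.0000). Price 0.0000; hedge Δ=0.0000, bond B=0.0000.
  t=1,j=1: stock 167.5000 → up 209.3750 (V=50.0000), down 120.6000 (V=0.0000). Price 39.1164; hedge Δ=0.5632, bond B=-55.2232.
  t=0,j=0: stock 134.0000 → up 167.5000 (V=39.1164), down 96.4800 (V=0.0000). Price 30.6019; hedge Δ=0.5508, bond B=-43.2027.
Check: Δ(0,0)·S0 + B(0,0) = 30.6019 = V0.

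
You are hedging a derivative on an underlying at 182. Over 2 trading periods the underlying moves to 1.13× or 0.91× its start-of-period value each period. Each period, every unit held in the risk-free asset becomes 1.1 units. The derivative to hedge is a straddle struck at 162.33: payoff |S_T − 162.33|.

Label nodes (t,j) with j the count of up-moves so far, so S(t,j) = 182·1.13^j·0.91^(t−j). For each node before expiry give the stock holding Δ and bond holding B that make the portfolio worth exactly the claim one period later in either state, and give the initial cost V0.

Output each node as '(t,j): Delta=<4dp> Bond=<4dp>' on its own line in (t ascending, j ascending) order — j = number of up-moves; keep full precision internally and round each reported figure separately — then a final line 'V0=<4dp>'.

The replicating-portfolio and risk-neutral prices coincide; use p* = (1.1−0.91)/(1.13−0.91) = 0.8636 for the latter.
Payoff layer (t=2): V(2,0)=11.6158, V(2,1)=24.8206, V(2,2)=70.0658
  t=1,j=0: stock 165.6200 → up 187.1506 (V=24.8206), down 150.7142 (V=11.6158). Price 20.9272; hedge Δ=0.3624, bond B=-39.0946.
  t=1,j=1: stock 205.6600 → up 232.3958 (V=70.0658), down 187.1506 (V=24.8206). Price 58.0873; hedge Δ=1.0000, bond B=-147.5727.
  t=0,j=0: stock 182.0000 → up 205.6600 (V=58.0873), down 165.6200 (V=20.9272). Price 48.2000; hedge Δ=0.9281, bond B=-120.7093.
The time-0 hedge costs 48.2000, which is the no-arbitrage price.

(0,0): Delta=0.9281 Bond=-120.7093
(1,0): Delta=0.3624 Bond=-39.0946
(1,1): Delta=1.0000 Bond=-147.5727
V0=48.2000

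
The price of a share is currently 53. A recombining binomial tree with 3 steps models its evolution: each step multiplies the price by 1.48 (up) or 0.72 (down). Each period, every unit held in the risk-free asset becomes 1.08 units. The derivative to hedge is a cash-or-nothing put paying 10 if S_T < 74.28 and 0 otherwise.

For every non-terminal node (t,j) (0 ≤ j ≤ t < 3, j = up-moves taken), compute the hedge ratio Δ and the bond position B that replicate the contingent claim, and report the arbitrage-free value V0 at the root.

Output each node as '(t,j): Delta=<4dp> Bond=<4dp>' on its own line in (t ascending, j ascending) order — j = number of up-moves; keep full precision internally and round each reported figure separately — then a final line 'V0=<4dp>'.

(0,0): Delta=-0.1061 Bond=9.9070
(1,0): Delta=-0.1512 Bond=12.4207
(1,1): Delta=-0.0817 Bond=8.7871
(2,0): Delta=0.0000 Bond=9.2593
(2,1): Delta=-0.2330 Bond=18.0312
(2,2): Delta=0.0000 Bond=0.0000
V0=4.2822

Since d<R<u, set p* = (R−d)/(u−d) = 0.4737; price each node as the discounted p*-expectation of its children.
Payoff layer (t=3): V(3,0)=10.0000, V(3,1)=10.0000, V(3,2)=0.0000, V(3,3)=0.0000
(2,0): S=27.4752. Δ = (V_up−V_dn)/(S_up−S_dn) = (10.0000−10.0000)/(40.6633−19.7821) = 0.0000. V = [p*·10.0000 + (1−p*)·10.0000]/1.08 = 9.2593. B = V − Δ·S = 9.2593.
(2,1): S=56.4768. Δ = (V_up−V_dn)/(S_up−S_dn) = (0.0000−10.0000)/(83.5857−40.6633) = -0.2330. V = [p*·0.0000 + (1−p*)·10.0000]/1.08 = 4.8733. B = V − Δ·S = 18.0312.
(2,2): S=116.0912. Δ = (V_up−V_dn)/(S_up−S_dn) = (0.0000−0.0000)/(171.8150−83.5857) = 0.0000. V = [p*·0.0000 + (1−p*)·0.0000]/1.08 = 0.0000. B = V − Δ·S = 0.0000.
(1,0): S=38.1600. Δ = (V_up−V_dn)/(S_up−S_dn) = (4.8733−9.2593)/(56.4768−27.4752) = -0.1512. V = [p*·4.8733 + (1−p*)·9.2593]/1.08 = 6.6497. B = V − Δ·S = 12.4207.
(1,1): S=78.4400. Δ = (V_up−V_dn)/(S_up−S_dn) = (0.0000−4.8733)/(116.0912−56.4768) = -0.0817. V = [p*·0.0000 + (1−p*)·4.8733]/1.08 = 2.3749. B = V − Δ·S = 8.7871.
(0,0): S=53.0000. Δ = (V_up−V_dn)/(S_up−S_dn) = (2.3749−6.6497)/(78.4400−38.1600) = -0.1061. V = [p*·2.3749 + (1−p*)·6.6497]/1.08 = 4.2822. B = V − Δ·S = 9.9070.
Self-financing check: at every node Δ·S+B equals the discounted successor values.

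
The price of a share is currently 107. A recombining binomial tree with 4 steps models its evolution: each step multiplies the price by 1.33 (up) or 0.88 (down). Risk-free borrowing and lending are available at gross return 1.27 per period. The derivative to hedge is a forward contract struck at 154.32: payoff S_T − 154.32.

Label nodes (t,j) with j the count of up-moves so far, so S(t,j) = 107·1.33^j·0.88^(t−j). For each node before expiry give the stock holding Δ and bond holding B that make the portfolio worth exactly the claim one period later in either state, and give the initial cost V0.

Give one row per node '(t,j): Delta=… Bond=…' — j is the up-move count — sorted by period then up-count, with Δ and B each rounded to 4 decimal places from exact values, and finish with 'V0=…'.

(0,0): Delta=1.0000 Bond=-59.3208
(1,0): Delta=1.0000 Bond=-75.3375
(1,1): Delta=1.0000 Bond=-75.3375
(2,0): Delta=1.0000 Bond=-95.6786
(2,1): Delta=1.0000 Bond=-95.6786
(2,2): Delta=1.0000 Bond=-95.6786
(3,0): Delta=1.0000 Bond=-121.5118
(3,1): Delta=1.0000 Bond=-121.5118
(3,2): Delta=1.0000 Bond=-121.5118
(3,3): Delta=1.0000 Bond=-121.5118
V0=47.6792

No-arbitrage ⇒ martingale measure with p* = (R−d)/(u−d) = 0.8667.
Terminal values V(4,·): V(4,0)=-90.1526, V(4,1)=-57.3397, V(4,2)=-7.7475, V(4,3)=67.2043, V(4,4)=180.4838
Node (3,0) S=72.9175: V=(p*·-57.3397+(1−p*)·-90.1526)/1.27=-48.5943; Δ=(-57.3397−-90.1526)/(96.9803−64.1674)=1.0000; B=V−Δ·S=-121.5118
Node (3,1) S=110.2049: V=(p*·-7.7475+(1−p*)·-57.3397)/1.27=-11.3069; Δ=(-7.7475−-57.3397)/(146.5725−96.9803)=1.0000; B=V−Δ·S=-121.5118
Node (3,2) S=166.5596: V=(p*·67.2043+(1−p*)·-7.7475)/1.27=45.0478; Δ=(67.2043−-7.7475)/(221.5243−146.5725)=1.0000; B=V−Δ·S=-121.5118
Node (3,3) S=251.7322: V=(p*·180.4838+(1−p*)·67.2043)/1.27=130.2203; Δ=(180.4838−67.2043)/(334.8038−221.5243)=1.0000; B=V−Δ·S=-121.5118
Node (2,0) S=82.8608: V=(p*·-11.3069+(1−p*)·-48.5943)/1.27=-12.8178; Δ=(-11.3069−-48.5943)/(110.2049−72.9175)=1.0000; B=V−Δ·S=-95.6786
Node (2,1) S=125.2328: V=(p*·45.0478+(1−p*)·-11.3069)/1.27=29.5542; Δ=(45.0478−-11.3069)/(166.5596−110.2049)=1.0000; B=V−Δ·S=-95.6786
Node (2,2) S=189.2723: V=(p*·130.2203+(1−p*)·45.0478)/1.27=93.5937; Δ=(130.2203−45.0478)/(251.7322−166.5596)=1.0000; B=V−Δ·S=-95.6786
Node (1,0) S=94.1600: V=(p*·29.5542+(1−p*)·-12.8178)/1.27=18.8225; Δ=(29.5542−-12.8178)/(125.2328−82.8608)=1.0000; B=V−Δ·S=-75.3375
Node (1,1) S=142.3100: V=(p*·93.5937+(1−p*)·29.5542)/1.27=66.9725; Δ=(93.5937−29.5542)/(189.2723−125.2328)=1.0000; B=V−Δ·S=-75.3375
Node (0,0) S=107.0000: V=(p*·66.9725+(1−p*)·18.8225)/1.27=47.6792; Δ=(66.9725−18.8225)/(142.3100−94.1600)=1.0000; B=V−Δ·S=-59.3208
Check: Δ(0,0)·S0 + B(0,0) = 47.6792 = V0.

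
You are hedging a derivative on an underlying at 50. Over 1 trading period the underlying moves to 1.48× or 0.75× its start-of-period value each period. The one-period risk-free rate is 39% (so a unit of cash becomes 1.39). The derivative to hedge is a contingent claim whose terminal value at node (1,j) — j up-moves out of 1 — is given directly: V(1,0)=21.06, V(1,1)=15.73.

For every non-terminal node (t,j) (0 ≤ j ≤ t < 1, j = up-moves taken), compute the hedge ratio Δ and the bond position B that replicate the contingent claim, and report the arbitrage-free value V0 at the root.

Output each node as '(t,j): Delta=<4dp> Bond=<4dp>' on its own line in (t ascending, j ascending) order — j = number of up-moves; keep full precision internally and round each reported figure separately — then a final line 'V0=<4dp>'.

(0,0): Delta=-0.1460 Bond=19.0907
V0=11.7893

No-arbitrage ⇒ martingale measure with p* = (R−d)/(u−d) = 0.8767.
Terminal values V(1,·): V(1,0)=21.0600, V(1,1)=15.7300
Node (0,0) S=50.0000: V=(p*·15.7300+(1−p*)·21.0600)/1.39=11.7893; Δ=(15.7300−21.0600)/(74.0000−37.5000)=-0.1460; B=V−Δ·S=19.0907
Each (Δ,B) replicates both successor values, so the strategy is self-financing and V0 is arbitrage-free.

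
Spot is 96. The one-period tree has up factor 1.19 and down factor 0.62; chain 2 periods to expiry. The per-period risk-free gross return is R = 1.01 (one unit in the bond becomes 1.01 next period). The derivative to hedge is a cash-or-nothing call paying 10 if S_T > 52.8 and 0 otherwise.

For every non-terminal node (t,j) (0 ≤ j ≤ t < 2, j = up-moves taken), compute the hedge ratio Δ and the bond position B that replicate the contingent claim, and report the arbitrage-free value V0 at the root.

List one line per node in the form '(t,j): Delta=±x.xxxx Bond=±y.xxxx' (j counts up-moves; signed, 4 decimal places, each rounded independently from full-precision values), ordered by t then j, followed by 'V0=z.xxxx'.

(0,0): Delta=0.0571 Bond=3.3401
(1,0): Delta=0.2948 Bond=-10.7695
(1,1): Delta=0.0000 Bond=9.9010
V0=8.8254

Under the risk-neutral measure, an up-move has probability p* = (R−d)/(u−d) = 0.6842 and values discount at R = 1.01.
Terminal values V(2,·): V(2,0)=0.0000, V(2,1)=10.0000, V(2,2)=10.0000
  t=1,j=0: stock 59.5200 → up 70.8288 (V=10.0000), down 36.9024 (V=0.0000). Price 6.7744; hedge Δ=0.2948, bond B=-10.7695.
  t=1,j=1: stock 114.2400 → up 135.9456 (V=10.0000), down 70.8288 (V=10.0000). Price 9.9010; hedge Δ=0.0000, bond B=9.9010.
  t=0,j=0: stock 96.0000 → up 114.2400 (V=9.9010), down 59.5200 (V=6.7744). Price 8.8254; hedge Δ=0.0571, bond B=3.3401.
Each (Δ,B) replicates both successor values, so the strategy is self-financing and V0 is arbitrage-free.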